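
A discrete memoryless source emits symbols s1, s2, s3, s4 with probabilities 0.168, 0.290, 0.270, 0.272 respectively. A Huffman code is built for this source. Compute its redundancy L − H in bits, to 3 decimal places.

0.029 bits

Entropy H = −Σ p log₂ p ≈ 1.9712 bits.
Huffman merges: 21/125+27/100→219/500; 34/125+29/100→281/500; 219/500+281/500→1. L = 2 ≈ 2.0000.
L − H = 2.0000 − 1.9712 = 0.029 bits.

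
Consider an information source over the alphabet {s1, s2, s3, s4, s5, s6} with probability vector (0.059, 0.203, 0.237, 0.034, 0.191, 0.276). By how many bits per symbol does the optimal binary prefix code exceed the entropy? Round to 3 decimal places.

0.042 bits

Entropy H = −Σ p log₂ p ≈ 2.3348 bits.
Huffman merges: 17/500+59/1000→93/1000; 93/1000+191/1000→71/250; 203/1000+237/1000→11/25; 69/250+71/250→14/25; 11/25+14/25→1. L = 2377/1000 ≈ 2.3770.
L − H = 2.3770 − 2.3348 = 0.042 bits.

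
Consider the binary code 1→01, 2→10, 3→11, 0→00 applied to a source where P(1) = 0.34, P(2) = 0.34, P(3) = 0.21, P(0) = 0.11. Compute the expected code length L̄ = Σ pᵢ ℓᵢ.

2 bits/symbol

L̄ = Σ pᵢ·ℓᵢ = 0.34·2 + 0.34·2 + 0.21·2 + 0.11·2 = 2 bits/symbol.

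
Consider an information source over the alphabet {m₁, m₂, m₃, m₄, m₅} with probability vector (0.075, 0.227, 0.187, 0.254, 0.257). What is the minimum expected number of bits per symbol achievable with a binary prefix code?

2.262 bits/symbol

Repeatedly combine the two least-probable nodes; the expected code length is the sum of the merged weights.
merge 3/40 + 187/1000 → 131/500
merge 227/1000 + 127/500 → 481/1000
merge 257/1000 + 131/500 → 519/1000
merge 481/1000 + 519/1000 → 1
L = 131/500 + 481/1000 + 519/1000 + 1 = 1131/500 = 2.262 bits/symbol.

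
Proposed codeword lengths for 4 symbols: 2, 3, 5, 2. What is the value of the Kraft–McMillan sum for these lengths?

With common denominator 2^5 = 32: Σ 2^(−ℓᵢ) = 8/32 + 4/32 + 1/32 + 8/32 = 21/32 = 0.65625.

0.65625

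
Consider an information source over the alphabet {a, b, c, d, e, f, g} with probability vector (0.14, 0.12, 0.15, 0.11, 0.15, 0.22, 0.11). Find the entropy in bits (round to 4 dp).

H = −Σ pᵢ log₂ pᵢ.
−0.14·log₂(0.14) = 0.3971
−0.12·log₂(0.12) = 0.3671
−0.15·log₂(0.15) = 0.4105
−0.11·log₂(0.11) = 0.3503
−0.15·log₂(0.15) = 0.4105
−0.22·log₂(0.22) = 0.4806
−0.11·log₂(0.11) = 0.3503
Sum ≈ 2.7664 → 2.7664 bits.

2.7664 bits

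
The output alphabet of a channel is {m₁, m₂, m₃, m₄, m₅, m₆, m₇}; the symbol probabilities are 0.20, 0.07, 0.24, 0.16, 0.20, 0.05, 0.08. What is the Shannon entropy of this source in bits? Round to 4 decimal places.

2.6221 bits

H = −Σ pᵢ log₂ pᵢ.
−0.20·log₂(0.20) = 0.4644
−0.07·log₂(0.07) = 0.2686
−0.24·log₂(0.24) = 0.4941
−0.16·log₂(0.16) = 0.4230
−0.20·log₂(0.20) = 0.4644
−0.05·log₂(0.05) = 0.2161
−0.08·log₂(0.08) = 0.2915
Sum ≈ 2.6221 → 2.6221 bits.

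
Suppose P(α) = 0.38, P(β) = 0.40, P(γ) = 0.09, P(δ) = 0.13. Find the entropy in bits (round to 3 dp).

H = −Σ pᵢ log₂ pᵢ.
−0.38·log₂(0.38) = 0.5305
−0.40·log₂(0.40) = 0.5288
−0.09·log₂(0.09) = 0.3127
−0.13·log₂(0.13) = 0.3826
Sum ≈ 1.7545 → 1.755 bits.

1.755 bits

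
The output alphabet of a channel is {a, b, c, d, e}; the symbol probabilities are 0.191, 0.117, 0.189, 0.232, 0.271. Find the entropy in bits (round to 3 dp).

2.272 bits

H = −Σ pᵢ log₂ pᵢ.
−0.191·log₂(0.191) = 0.4562
−0.117·log₂(0.117) = 0.3622
−0.189·log₂(0.189) = 0.4543
−0.232·log₂(0.232) = 0.4890
−0.271·log₂(0.271) = 0.5105
Sum ≈ 2.2721 → 2.272 bits.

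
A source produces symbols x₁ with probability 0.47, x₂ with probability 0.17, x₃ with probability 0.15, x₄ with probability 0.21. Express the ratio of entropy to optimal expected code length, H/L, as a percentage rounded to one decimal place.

Entropy H = −Σ p log₂ p ≈ 1.8299 bits.
Huffman merges: 3/20+17/100→8/25; 21/100+8/25→53/100; 47/100+53/100→1. L = 37/20 ≈ 1.8500.
Efficiency = H/L = 1.8299/1.8500 = 98.9%.

98.9%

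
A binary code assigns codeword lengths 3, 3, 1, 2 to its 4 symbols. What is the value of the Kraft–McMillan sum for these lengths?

1

With common denominator 2^3 = 8: Σ 2^(−ℓᵢ) = 1/8 + 1/8 + 4/8 + 2/8 = 8/8 = 1.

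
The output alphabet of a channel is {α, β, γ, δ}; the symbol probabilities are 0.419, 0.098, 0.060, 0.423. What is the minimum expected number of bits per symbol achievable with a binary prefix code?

1.735 bits/symbol

Repeatedly combine the two least-probable nodes; the expected code length is the sum of the merged weights.
merge 3/50 + 49/500 → 79/500
merge 79/500 + 419/1000 → 577/1000
merge 423/1000 + 577/1000 → 1
L = 79/500 + 577/1000 + 1 = 347/200 = 1.735 bits/symbol.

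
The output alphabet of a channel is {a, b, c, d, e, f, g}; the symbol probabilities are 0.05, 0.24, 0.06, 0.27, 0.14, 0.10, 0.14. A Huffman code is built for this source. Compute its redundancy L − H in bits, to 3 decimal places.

0.010 bits

Entropy H = −Σ p log₂ p ≈ 2.5902 bits.
Huffman merges: 1/20+3/50→11/100; 1/10+11/100→21/100; 7/50+7/50→7/25; 21/100+6/25→9/20; 27/100+7/25→11/20; 9/20+11/20→1. L = 13/5 ≈ 2.6000.
L − H = 2.6000 − 2.5902 = 0.010 bits.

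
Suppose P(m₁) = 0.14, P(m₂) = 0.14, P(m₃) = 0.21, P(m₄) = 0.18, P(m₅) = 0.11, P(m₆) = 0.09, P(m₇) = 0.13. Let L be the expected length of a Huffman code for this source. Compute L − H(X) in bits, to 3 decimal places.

0.032 bits

Entropy H = −Σ p log₂ p ≈ 2.7579 bits.
Huffman merges: 9/100+11/100→1/5; 13/100+7/50→27/100; 7/50+9/50→8/25; 1/5+21/100→41/100; 27/100+8/25→59/100; 41/100+59/100→1. L = 279/100 ≈ 2.7900.
L − H = 2.7900 − 2.7579 = 0.032 bits.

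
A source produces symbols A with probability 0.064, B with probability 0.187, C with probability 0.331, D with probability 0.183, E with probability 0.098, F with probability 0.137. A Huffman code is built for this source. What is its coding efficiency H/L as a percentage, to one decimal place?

Entropy H = −Σ p log₂ p ≈ 2.4038 bits.
Huffman merges: 8/125+49/500→81/500; 137/1000+81/500→299/1000; 183/1000+187/1000→37/100; 299/1000+331/1000→63/100; 37/100+63/100→1. L = 2461/1000 ≈ 2.4610.
Efficiency = H/L = 2.4038/2.4610 = 97.7%.

97.7%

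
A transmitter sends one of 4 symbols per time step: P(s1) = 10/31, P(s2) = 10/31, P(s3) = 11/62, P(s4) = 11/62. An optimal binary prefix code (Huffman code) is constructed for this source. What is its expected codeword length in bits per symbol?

Repeatedly combine the two least-probable nodes; the expected code length is the sum of the merged weights.
merge 11/62 + 11/62 → 11/31
merge 10/31 + 10/31 → 20/31
merge 11/31 + 20/31 → 1
L = 11/31 + 20/31 + 1 = 2 bits/symbol.

2 bits/symbol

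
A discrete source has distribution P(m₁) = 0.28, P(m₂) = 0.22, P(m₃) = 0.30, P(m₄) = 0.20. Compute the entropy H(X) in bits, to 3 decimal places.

H = −Σ pᵢ log₂ pᵢ.
−0.28·log₂(0.28) = 0.5142
−0.22·log₂(0.22) = 0.4806
−0.30·log₂(0.30) = 0.5211
−0.20·log₂(0.20) = 0.4644
Sum ≈ 1.9803 → 1.980 bits.

1.980 bits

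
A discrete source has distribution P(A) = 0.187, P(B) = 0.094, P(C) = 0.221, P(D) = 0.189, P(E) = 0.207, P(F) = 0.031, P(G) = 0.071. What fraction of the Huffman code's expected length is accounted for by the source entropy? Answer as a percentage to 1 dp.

Entropy H = −Σ p log₂ p ≈ 2.6052 bits.
Huffman merges: 31/1000+71/1000→51/500; 47/500+51/500→49/250; 187/1000+189/1000→47/125; 49/250+207/1000→403/1000; 221/1000+47/125→597/1000; 403/1000+597/1000→1. L = 1337/500 ≈ 2.6740.
Efficiency = H/L = 2.6052/2.6740 = 97.4%.

97.4%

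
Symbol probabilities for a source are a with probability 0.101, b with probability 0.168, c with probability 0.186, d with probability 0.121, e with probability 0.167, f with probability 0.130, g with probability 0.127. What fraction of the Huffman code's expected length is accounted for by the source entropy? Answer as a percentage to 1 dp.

Entropy H = −Σ p log₂ p ≈ 2.7784 bits.
Huffman merges: 101/1000+121/1000→111/500; 127/1000+13/100→257/1000; 167/1000+21/125→67/200; 93/500+111/500→51/125; 257/1000+67/200→74/125; 51/125+74/125→1. L = 1407/500 ≈ 2.8140.
Efficiency = H/L = 2.7784/2.8140 = 98.7%.

98.7%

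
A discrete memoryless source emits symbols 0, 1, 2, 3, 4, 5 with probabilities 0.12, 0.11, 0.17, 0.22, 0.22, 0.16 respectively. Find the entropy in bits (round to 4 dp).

2.5361 bits

H = −Σ pᵢ log₂ pᵢ.
−0.12·log₂(0.12) = 0.3671
−0.11·log₂(0.11) = 0.3503
−0.17·log₂(0.17) = 0.4346
−0.22·log₂(0.22) = 0.4806
−0.22·log₂(0.22) = 0.4806
−0.16·log₂(0.16) = 0.4230
Sum ≈ 2.5361 → 2.5361 bits.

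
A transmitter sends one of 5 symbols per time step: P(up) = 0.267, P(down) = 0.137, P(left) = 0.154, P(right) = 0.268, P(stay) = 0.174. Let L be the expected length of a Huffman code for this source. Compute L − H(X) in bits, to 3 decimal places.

0.026 bits

Entropy H = −Σ p log₂ p ≈ 2.2653 bits.
Huffman merges: 137/1000+77/500→291/1000; 87/500+267/1000→441/1000; 67/250+291/1000→559/1000; 441/1000+559/1000→1. L = 2291/1000 ≈ 2.2910.
L − H = 2.2910 − 2.2653 = 0.026 bits.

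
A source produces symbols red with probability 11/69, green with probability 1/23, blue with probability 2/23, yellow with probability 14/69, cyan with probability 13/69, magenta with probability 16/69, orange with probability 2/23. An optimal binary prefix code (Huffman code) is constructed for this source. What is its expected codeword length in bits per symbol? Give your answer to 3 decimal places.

Repeatedly combine the two least-probable nodes; the expected code length is the sum of the merged weights.
merge 1/23 + 2/23 → 3/23
merge 2/23 + 3/23 → 5/23
merge 11/69 + 13/69 → 8/23
merge 14/69 + 5/23 → 29/69
merge 16/69 + 8/23 → 40/69
merge 29/69 + 40/69 → 1
L = 3/23 + 5/23 + 8/23 + 29/69 + 40/69 + 1 = 62/23 ≈ 2.696 bits/symbol.

2.696 bits/symbol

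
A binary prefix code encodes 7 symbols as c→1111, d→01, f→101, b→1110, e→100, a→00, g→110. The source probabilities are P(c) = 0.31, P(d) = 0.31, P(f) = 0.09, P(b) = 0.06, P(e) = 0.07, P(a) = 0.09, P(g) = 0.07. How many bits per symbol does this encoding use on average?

2.97 bits/symbol

L̄ = Σ pᵢ·ℓᵢ = 0.31·4 + 0.31·2 + 0.09·3 + 0.06·4 + 0.07·3 + 0.09·2 + 0.07·3 = 2.97 bits/symbol.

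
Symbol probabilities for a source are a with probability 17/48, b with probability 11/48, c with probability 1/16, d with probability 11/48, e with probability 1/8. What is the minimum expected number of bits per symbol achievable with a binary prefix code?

Repeatedly combine the two least-probable nodes; the expected code length is the sum of the merged weights.
merge 1/16 + 1/8 → 3/16
merge 3/16 + 11/48 → 5/12
merge 11/48 + 17/48 → 7/12
merge 5/12 + 7/12 → 1
L = 3/16 + 5/12 + 7/12 + 1 = 35/16 = 2.1875 bits/symbol.

2.1875 bits/symbol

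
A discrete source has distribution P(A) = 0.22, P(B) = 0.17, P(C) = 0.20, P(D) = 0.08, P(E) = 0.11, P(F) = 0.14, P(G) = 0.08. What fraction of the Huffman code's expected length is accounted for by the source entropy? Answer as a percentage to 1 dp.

98.9%

Entropy H = −Σ p log₂ p ≈ 2.7100 bits.
Huffman merges: 2/25+2/25→4/25; 11/100+7/50→1/4; 4/25+17/100→33/100; 1/5+11/50→21/50; 1/4+33/100→29/50; 21/50+29/50→1. L = 137/50 ≈ 2.7400.
Efficiency = H/L = 2.7100/2.7400 = 98.9%.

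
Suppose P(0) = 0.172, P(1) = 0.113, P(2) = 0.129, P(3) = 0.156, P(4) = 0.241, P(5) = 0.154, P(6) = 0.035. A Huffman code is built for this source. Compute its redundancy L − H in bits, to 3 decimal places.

0.064 bits

Entropy H = −Σ p log₂ p ≈ 2.6712 bits.
Huffman merges: 7/200+113/1000→37/250; 129/1000+37/250→277/1000; 77/500+39/250→31/100; 43/250+241/1000→413/1000; 277/1000+31/100→587/1000; 413/1000+587/1000→1. L = 547/200 ≈ 2.7350.
L − H = 2.7350 − 2.6712 = 0.064 bits.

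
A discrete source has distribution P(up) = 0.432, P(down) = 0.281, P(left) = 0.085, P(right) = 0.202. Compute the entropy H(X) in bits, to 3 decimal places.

1.806 bits

H = −Σ pᵢ log₂ pᵢ.
−0.432·log₂(0.432) = 0.5231
−0.281·log₂(0.281) = 0.5146
−0.085·log₂(0.085) = 0.3023
−0.202·log₂(0.202) = 0.4661
Sum ≈ 1.8061 → 1.806 bits.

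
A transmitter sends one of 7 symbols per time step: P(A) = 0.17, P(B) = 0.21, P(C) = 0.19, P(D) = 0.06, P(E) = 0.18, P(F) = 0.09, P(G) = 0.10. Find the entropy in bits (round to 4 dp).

H = −Σ pᵢ log₂ pᵢ.
−0.17·log₂(0.17) = 0.4346
−0.21·log₂(0.21) = 0.4728
−0.19·log₂(0.19) = 0.4552
−0.06·log₂(0.06) = 0.2435
−0.18·log₂(0.18) = 0.4453
−0.09·log₂(0.09) = 0.3127
−0.10·log₂(0.10) = 0.3322
Sum ≈ 2.6963 → 2.6963 bits.

2.6963 bits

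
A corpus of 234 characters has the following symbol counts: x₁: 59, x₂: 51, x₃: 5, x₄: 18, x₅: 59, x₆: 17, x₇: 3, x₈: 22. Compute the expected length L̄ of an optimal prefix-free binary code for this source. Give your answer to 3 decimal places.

Probabilities are the counts divided by 234.
Repeatedly combine the two least-probable nodes; the expected code length is the sum of the merged weights.
merge 1/78 + 5/234 → 4/117
merge 4/117 + 17/234 → 25/234
merge 1/13 + 11/117 → 20/117
merge 25/234 + 20/117 → 5/18
merge 17/78 + 59/234 → 55/117
merge 59/234 + 5/18 → 62/117
merge 55/117 + 62/117 → 1
L = 4/117 + 25/234 + 20/117 + 5/18 + 55/117 + 62/117 + 1 = 101/39 ≈ 2.590 bits/symbol.

2.590 bits/symbol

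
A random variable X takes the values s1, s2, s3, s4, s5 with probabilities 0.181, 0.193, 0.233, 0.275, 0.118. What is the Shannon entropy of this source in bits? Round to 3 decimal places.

2.270 bits

H = −Σ pᵢ log₂ pᵢ.
−0.181·log₂(0.181) = 0.4463
−0.193·log₂(0.193) = 0.4581
−0.233·log₂(0.233) = 0.4897
−0.275·log₂(0.275) = 0.5122
−0.118·log₂(0.118) = 0.3638
Sum ≈ 2.2701 → 2.270 bits.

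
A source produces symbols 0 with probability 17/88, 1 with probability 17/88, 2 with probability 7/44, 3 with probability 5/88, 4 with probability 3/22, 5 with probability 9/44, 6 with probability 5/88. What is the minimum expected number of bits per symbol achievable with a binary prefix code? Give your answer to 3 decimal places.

Repeatedly combine the two least-probable nodes; the expected code length is the sum of the merged weights.
merge 5/88 + 5/88 → 5/44
merge 5/44 + 3/22 → 1/4
merge 7/44 + 17/88 → 31/88
merge 17/88 + 9/44 → 35/88
merge 1/4 + 31/88 → 53/88
merge 35/88 + 53/88 → 1
L = 5/44 + 1/4 + 31/88 + 35/88 + 53/88 + 1 = 239/88 ≈ 2.716 bits/symbol.

2.716 bits/symbol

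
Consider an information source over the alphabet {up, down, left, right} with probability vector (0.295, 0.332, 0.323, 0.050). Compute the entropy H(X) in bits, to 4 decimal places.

1.7904 bits

H = −Σ pᵢ log₂ pᵢ.
−0.295·log₂(0.295) = 0.5196
−0.332·log₂(0.332) = 0.5281
−0.323·log₂(0.323) = 0.5266
−0.050·log₂(0.050) = 0.2161
Sum ≈ 1.7904 → 1.7904 bits.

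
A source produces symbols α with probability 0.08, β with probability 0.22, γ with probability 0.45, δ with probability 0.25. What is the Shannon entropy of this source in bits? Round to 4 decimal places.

H = −Σ pᵢ log₂ pᵢ.
−0.08·log₂(0.08) = 0.2915
−0.22·log₂(0.22) = 0.4806
−0.45·log₂(0.45) = 0.5184
−0.25·log₂(0.25) = 0.5000
Sum ≈ 1.7905 → 1.7905 bits.

1.7905 bits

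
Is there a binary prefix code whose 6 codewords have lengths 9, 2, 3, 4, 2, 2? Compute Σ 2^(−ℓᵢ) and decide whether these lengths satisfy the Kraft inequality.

0.939453125; yes

With common denominator 2^9 = 512: Σ 2^(−ℓᵢ) = 1/512 + 128/512 + 64/512 + 32/512 + 128/512 + 128/512 = 481/512 = 0.939453125.
Kraft's inequality requires Σ ≤ 1; here Σ = 0.939453125 ≤ 1, so such a prefix code exists.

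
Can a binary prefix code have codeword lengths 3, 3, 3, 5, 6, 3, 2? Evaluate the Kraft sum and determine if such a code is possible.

With common denominator 2^6 = 64: Σ 2^(−ℓᵢ) = 8/64 + 8/64 + 8/64 + 2/64 + 1/64 + 8/64 + 16/64 = 51/64 = 0.796875.
Kraft's inequality requires Σ ≤ 1; here Σ = 0.796875 ≤ 1, so such a prefix code exists.

0.796875; yes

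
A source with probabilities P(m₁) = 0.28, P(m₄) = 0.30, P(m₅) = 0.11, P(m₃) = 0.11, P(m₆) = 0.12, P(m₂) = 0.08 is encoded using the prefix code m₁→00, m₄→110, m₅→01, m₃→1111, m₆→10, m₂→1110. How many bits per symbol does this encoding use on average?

2.68 bits/symbol

L̄ = Σ pᵢ·ℓᵢ = 0.28·2 + 0.30·3 + 0.11·2 + 0.11·4 + 0.12·2 + 0.08·4 = 2.68 bits/symbol.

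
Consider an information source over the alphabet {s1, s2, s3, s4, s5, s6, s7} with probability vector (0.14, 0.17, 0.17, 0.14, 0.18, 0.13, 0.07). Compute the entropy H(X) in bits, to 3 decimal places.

H = −Σ pᵢ log₂ pᵢ.
−0.14·log₂(0.14) = 0.3971
−0.17·log₂(0.17) = 0.4346
−0.17·log₂(0.17) = 0.4346
−0.14·log₂(0.14) = 0.3971
−0.18·log₂(0.18) = 0.4453
−0.13·log₂(0.13) = 0.3826
−0.07·log₂(0.07) = 0.2686
Sum ≈ 2.7599 → 2.760 bits.

2.760 bits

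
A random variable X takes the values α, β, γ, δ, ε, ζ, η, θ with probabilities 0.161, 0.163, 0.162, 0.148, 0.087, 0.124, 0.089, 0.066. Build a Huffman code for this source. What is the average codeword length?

Repeatedly combine the two least-probable nodes; the expected code length is the sum of the merged weights.
merge 33/500 + 87/1000 → 153/1000
merge 89/1000 + 31/250 → 213/1000
merge 37/250 + 153/1000 → 301/1000
merge 161/1000 + 81/500 → 323/1000
merge 163/1000 + 213/1000 → 47/125
merge 301/1000 + 323/1000 → 78/125
merge 47/125 + 78/125 → 1
L = 153/1000 + 213/1000 + 301/1000 + 323/1000 + 47/125 + 78/125 + 1 = 299/100 = 2.99 bits/symbol.

2.99 bits/symbol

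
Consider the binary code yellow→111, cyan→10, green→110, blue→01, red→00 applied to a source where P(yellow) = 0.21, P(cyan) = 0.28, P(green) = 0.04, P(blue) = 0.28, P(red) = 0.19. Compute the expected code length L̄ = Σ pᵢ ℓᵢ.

2.25 bits/symbol

L̄ = Σ pᵢ·ℓᵢ = 0.21·3 + 0.28·2 + 0.04·3 + 0.28·2 + 0.19·2 = 2.25 bits/symbol.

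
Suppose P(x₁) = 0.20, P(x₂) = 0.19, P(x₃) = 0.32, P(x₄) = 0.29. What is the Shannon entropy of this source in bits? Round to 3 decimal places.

H = −Σ pᵢ log₂ pᵢ.
−0.20·log₂(0.20) = 0.4644
−0.19·log₂(0.19) = 0.4552
−0.32·log₂(0.32) = 0.5260
−0.29·log₂(0.29) = 0.5179
Sum ≈ 1.9635 → 1.964 bits.

1.964 bits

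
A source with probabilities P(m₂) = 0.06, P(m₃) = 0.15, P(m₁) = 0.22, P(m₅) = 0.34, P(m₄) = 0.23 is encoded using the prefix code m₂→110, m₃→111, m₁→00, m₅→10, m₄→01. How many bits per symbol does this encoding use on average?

2.21 bits/symbol

L̄ = Σ pᵢ·ℓᵢ = 0.06·3 + 0.15·3 + 0.22·2 + 0.34·2 + 0.23·2 = 2.21 bits/symbol.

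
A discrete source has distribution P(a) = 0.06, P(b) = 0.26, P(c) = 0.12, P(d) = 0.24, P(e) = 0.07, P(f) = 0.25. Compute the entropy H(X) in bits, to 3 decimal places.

2.379 bits

H = −Σ pᵢ log₂ pᵢ.
−0.06·log₂(0.06) = 0.2435
−0.26·log₂(0.26) = 0.5053
−0.12·log₂(0.12) = 0.3671
−0.24·log₂(0.24) = 0.4941
−0.07·log₂(0.07) = 0.2686
−0.25·log₂(0.25) = 0.5000
Sum ≈ 2.3786 → 2.379 bits.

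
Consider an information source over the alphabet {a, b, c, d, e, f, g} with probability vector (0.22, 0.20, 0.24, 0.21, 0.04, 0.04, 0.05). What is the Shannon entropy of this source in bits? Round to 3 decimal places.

H = −Σ pᵢ log₂ pᵢ.
−0.22·log₂(0.22) = 0.4806
−0.20·log₂(0.20) = 0.4644
−0.24·log₂(0.24) = 0.4941
−0.21·log₂(0.21) = 0.4728
−0.04·log₂(0.04) = 0.1858
−0.04·log₂(0.04) = 0.1858
−0.05·log₂(0.05) = 0.2161
Sum ≈ 2.4995 → 2.500 bits.

2.500 bits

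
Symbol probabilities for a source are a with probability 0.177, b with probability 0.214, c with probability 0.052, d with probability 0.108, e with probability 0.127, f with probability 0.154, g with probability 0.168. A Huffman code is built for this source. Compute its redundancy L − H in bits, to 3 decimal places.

Entropy H = −Σ p log₂ p ≈ 2.7128 bits.
Huffman merges: 13/250+27/250→4/25; 127/1000+77/500→281/1000; 4/25+21/125→41/125; 177/1000+107/500→391/1000; 281/1000+41/125→609/1000; 391/1000+609/1000→1. L = 2769/1000 ≈ 2.7690.
L − H = 2.7690 − 2.7128 = 0.056 bits.

0.056 bits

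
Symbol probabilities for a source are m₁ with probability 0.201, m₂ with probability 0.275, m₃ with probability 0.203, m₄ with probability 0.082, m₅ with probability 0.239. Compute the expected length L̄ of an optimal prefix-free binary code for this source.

Repeatedly combine the two least-probable nodes; the expected code length is the sum of the merged weights.
merge 41/500 + 201/1000 → 283/1000
merge 203/1000 + 239/1000 → 221/500
merge 11/40 + 283/1000 → 279/500
merge 221/500 + 279/500 → 1
L = 283/1000 + 221/500 + 279/500 + 1 = 2283/1000 = 2.283 bits/symbol.

2.283 bits/symbol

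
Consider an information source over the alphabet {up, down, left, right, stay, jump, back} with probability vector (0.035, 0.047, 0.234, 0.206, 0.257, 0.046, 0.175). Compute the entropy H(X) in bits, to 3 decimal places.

H = −Σ pᵢ log₂ pᵢ.
−0.035·log₂(0.035) = 0.1693
−0.047·log₂(0.047) = 0.2073
−0.234·log₂(0.234) = 0.4903
−0.206·log₂(0.206) = 0.4695
−0.257·log₂(0.257) = 0.5038
−0.046·log₂(0.046) = 0.2043
−0.175·log₂(0.175) = 0.4401
Sum ≈ 2.4846 → 2.485 bits.

2.485 bits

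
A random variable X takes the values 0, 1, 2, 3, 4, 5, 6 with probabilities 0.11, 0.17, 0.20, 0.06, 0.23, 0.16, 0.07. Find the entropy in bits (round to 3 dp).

2.672 bits

H = −Σ pᵢ log₂ pᵢ.
−0.11·log₂(0.11) = 0.3503
−0.17·log₂(0.17) = 0.4346
−0.20·log₂(0.20) = 0.4644
−0.06·log₂(0.06) = 0.2435
−0.23·log₂(0.23) = 0.4877
−0.16·log₂(0.16) = 0.4230
−0.07·log₂(0.07) = 0.2686
Sum ≈ 2.6720 → 2.672 bits.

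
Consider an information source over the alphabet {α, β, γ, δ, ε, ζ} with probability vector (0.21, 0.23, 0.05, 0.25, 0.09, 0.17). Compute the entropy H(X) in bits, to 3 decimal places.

2.424 bits

H = −Σ pᵢ log₂ pᵢ.
−0.21·log₂(0.21) = 0.4728
−0.23·log₂(0.23) = 0.4877
−0.05·log₂(0.05) = 0.2161
−0.25·log₂(0.25) = 0.5000
−0.09·log₂(0.09) = 0.3127
−0.17·log₂(0.17) = 0.4346
Sum ≈ 2.4238 → 2.424 bits.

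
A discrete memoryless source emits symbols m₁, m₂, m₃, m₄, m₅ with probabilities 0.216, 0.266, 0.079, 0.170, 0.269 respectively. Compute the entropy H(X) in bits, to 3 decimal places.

2.219 bits

H = −Σ pᵢ log₂ pᵢ.
−0.216·log₂(0.216) = 0.4776
−0.266·log₂(0.266) = 0.5082
−0.079·log₂(0.079) = 0.2893
−0.170·log₂(0.170) = 0.4346
−0.269·log₂(0.269) = 0.5096
Sum ≈ 2.2192 → 2.219 bits.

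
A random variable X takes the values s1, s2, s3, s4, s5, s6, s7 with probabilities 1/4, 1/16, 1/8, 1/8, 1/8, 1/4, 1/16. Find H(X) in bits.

2.625 bits

Each probability is a power of 1/2, so log₂(1/p) is an integer.
H = Σ p·log₂(1/p) = 1/4·2 + 1/16·4 + 1/8·3 + 1/8·3 + 1/8·3 + 1/4·2 + 1/16·4 = 2.625 bits.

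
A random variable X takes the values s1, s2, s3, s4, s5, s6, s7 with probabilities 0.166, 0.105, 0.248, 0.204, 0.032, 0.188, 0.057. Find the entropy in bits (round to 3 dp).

H = −Σ pᵢ log₂ pᵢ.
−0.166·log₂(0.166) = 0.4301
−0.105·log₂(0.105) = 0.3414
−0.248·log₂(0.248) = 0.4989
−0.204·log₂(0.204) = 0.4678
−0.032·log₂(0.032) = 0.1589
−0.188·log₂(0.188) = 0.4533
−0.057·log₂(0.057) = 0.2356
Sum ≈ 2.5860 → 2.586 bits.

2.586 bits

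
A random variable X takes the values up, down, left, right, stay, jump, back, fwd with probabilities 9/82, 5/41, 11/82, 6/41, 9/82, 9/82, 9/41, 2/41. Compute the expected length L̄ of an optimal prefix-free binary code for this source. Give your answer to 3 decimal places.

2.939 bits/symbol

Repeatedly combine the two least-probable nodes; the expected code length is the sum of the merged weights.
merge 2/41 + 9/82 → 13/82
merge 9/82 + 9/82 → 9/41
merge 5/41 + 11/82 → 21/82
merge 6/41 + 13/82 → 25/82
merge 9/41 + 9/41 → 18/41
merge 21/82 + 25/82 → 23/41
merge 18/41 + 23/41 → 1
L = 13/82 + 9/41 + 21/82 + 25/82 + 18/41 + 23/41 + 1 = 241/82 ≈ 2.939 bits/symbol.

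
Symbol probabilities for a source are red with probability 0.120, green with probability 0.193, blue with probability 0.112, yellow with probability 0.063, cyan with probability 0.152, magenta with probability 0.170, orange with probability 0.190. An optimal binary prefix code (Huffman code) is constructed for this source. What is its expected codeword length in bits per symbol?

2.792 bits/symbol

Repeatedly combine the two least-probable nodes; the expected code length is the sum of the merged weights.
merge 63/1000 + 14/125 → 7/40
merge 3/25 + 19/125 → 34/125
merge 17/100 + 7/40 → 69/200
merge 19/100 + 193/1000 → 383/1000
merge 34/125 + 69/200 → 617/1000
merge 383/1000 + 617/1000 → 1
L = 7/40 + 34/125 + 69/200 + 383/1000 + 617/1000 + 1 = 349/125 = 2.792 bits/symbol.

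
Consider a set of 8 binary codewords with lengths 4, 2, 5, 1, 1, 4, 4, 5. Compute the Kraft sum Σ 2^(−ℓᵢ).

1.5

With common denominator 2^5 = 32: Σ 2^(−ℓᵢ) = 2/32 + 8/32 + 1/32 + 16/32 + 16/32 + 2/32 + 2/32 + 1/32 = 48/32 = 1.5.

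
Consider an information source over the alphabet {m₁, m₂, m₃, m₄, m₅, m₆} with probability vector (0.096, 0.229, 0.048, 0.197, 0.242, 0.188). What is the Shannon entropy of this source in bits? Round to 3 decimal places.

H = −Σ pᵢ log₂ pᵢ.
−0.096·log₂(0.096) = 0.3246
−0.229·log₂(0.229) = 0.4870
−0.048·log₂(0.048) = 0.2103
−0.197·log₂(0.197) = 0.4617
−0.242·log₂(0.242) = 0.4954
−0.188·log₂(0.188) = 0.4533
Sum ≈ 2.4322 → 2.432 bits.

2.432 bits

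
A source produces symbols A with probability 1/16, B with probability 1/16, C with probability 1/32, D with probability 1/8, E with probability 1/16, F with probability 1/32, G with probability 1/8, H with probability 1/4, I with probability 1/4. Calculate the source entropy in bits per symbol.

Each probability is a power of 1/2, so log₂(1/p) is an integer.
H = Σ p·log₂(1/p) = 1/16·4 + 1/16·4 + 1/32·5 + 1/8·3 + 1/16·4 + 1/32·5 + 1/8·3 + 1/4·2 + 1/4·2 = 2.8125 bits.

2.8125 bits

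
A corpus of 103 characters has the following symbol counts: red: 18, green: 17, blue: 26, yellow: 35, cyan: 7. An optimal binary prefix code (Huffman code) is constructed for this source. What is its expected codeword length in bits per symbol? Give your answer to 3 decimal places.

Probabilities are the counts divided by 103.
Repeatedly combine the two least-probable nodes; the expected code length is the sum of the merged weights.
merge 7/103 + 17/103 → 24/103
merge 18/103 + 24/103 → 42/103
merge 26/103 + 35/103 → 61/103
merge 42/103 + 61/103 → 1
L = 24/103 + 42/103 + 61/103 + 1 = 230/103 ≈ 2.233 bits/symbol.

2.233 bits/symbol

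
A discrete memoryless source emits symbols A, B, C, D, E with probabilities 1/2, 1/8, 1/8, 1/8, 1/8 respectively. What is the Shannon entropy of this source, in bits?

2 bits

Each probability is a power of 1/2, so log₂(1/p) is an integer.
H = Σ p·log₂(1/p) = 1/2·1 + 1/8·3 + 1/8·3 + 1/8·3 + 1/8·3 = 2 bits.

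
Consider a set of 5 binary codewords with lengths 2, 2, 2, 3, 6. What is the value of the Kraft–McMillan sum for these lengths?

With common denominator 2^6 = 64: Σ 2^(−ℓᵢ) = 16/64 + 16/64 + 16/64 + 8/64 + 1/64 = 57/64 = 0.890625.

0.890625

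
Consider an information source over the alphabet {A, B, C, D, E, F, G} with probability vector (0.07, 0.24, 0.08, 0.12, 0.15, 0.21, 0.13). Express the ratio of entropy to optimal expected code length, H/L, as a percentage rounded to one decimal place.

Entropy H = −Σ p log₂ p ≈ 2.6873 bits.
Huffman merges: 7/100+2/25→3/20; 3/25+13/100→1/4; 3/20+3/20→3/10; 21/100+6/25→9/20; 1/4+3/10→11/20; 9/20+11/20→1. L = 27/10 ≈ 2.7000.
Efficiency = H/L = 2.6873/2.7000 = 99.5%.

99.5%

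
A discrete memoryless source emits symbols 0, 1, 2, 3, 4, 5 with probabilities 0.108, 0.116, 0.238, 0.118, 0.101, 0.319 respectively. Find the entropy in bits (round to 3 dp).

2.424 bits

H = −Σ pᵢ log₂ pᵢ.
−0.108·log₂(0.108) = 0.3468
−0.116·log₂(0.116) = 0.3605
−0.238·log₂(0.238) = 0.4929
−0.118·log₂(0.118) = 0.3638
−0.101·log₂(0.101) = 0.3341
−0.319·log₂(0.319) = 0.5258
Sum ≈ 2.4239 → 2.424 bits.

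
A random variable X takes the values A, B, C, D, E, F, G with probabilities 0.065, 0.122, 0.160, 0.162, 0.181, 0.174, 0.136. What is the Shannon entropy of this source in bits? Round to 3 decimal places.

H = −Σ pᵢ log₂ pᵢ.
−0.065·log₂(0.065) = 0.2563
−0.122·log₂(0.122) = 0.3703
−0.160·log₂(0.160) = 0.4230
−0.162·log₂(0.162) = 0.4254
−0.181·log₂(0.181) = 0.4463
−0.174·log₂(0.174) = 0.4390
−0.136·log₂(0.136) = 0.3915
Sum ≈ 2.7518 → 2.752 bits.

2.752 bits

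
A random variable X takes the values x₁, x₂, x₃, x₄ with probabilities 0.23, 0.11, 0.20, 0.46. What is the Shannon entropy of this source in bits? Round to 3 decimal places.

1.818 bits

H = −Σ pᵢ log₂ pᵢ.
−0.23·log₂(0.23) = 0.4877
−0.11·log₂(0.11) = 0.3503
−0.20·log₂(0.20) = 0.4644
−0.46·log₂(0.46) = 0.5153
Sum ≈ 1.8177 → 1.818 bits.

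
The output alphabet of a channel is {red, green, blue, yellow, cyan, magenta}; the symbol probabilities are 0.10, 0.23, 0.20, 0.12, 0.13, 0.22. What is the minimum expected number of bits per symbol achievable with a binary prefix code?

Repeatedly combine the two least-probable nodes; the expected code length is the sum of the merged weights.
merge 1/10 + 3/25 → 11/50
merge 13/100 + 1/5 → 33/100
merge 11/50 + 11/50 → 11/25
merge 23/100 + 33/100 → 14/25
merge 11/25 + 14/25 → 1
L = 11/50 + 33/100 + 11/25 + 14/25 + 1 = 51/20 = 2.55 bits/symbol.

2.55 bits/symbol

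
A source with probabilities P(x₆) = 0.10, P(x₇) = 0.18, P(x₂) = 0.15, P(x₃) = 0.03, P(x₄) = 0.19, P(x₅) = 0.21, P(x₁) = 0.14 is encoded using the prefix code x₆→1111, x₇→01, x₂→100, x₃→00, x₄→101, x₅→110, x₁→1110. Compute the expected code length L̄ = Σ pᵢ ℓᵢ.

3.03 bits/symbol

L̄ = Σ pᵢ·ℓᵢ = 0.10·4 + 0.18·2 + 0.15·3 + 0.03·2 + 0.19·3 + 0.21·3 + 0.14·4 = 3.03 bits/symbol.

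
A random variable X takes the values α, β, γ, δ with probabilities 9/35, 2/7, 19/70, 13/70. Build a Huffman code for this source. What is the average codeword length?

Repeatedly combine the two least-probable nodes; the expected code length is the sum of the merged weights.
merge 13/70 + 9/35 → 31/70
merge 19/70 + 2/7 → 39/70
merge 31/70 + 39/70 → 1
L = 31/70 + 39/70 + 1 = 2 bits/symbol.

2 bits/symbol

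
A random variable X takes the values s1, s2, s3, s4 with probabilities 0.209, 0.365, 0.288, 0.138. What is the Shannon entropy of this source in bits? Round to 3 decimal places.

H = −Σ pᵢ log₂ pᵢ.
−0.209·log₂(0.209) = 0.4720
−0.365·log₂(0.365) = 0.5307
−0.288·log₂(0.288) = 0.5172
−0.138·log₂(0.138) = 0.3943
Sum ≈ 1.9142 → 1.914 bits.

1.914 bits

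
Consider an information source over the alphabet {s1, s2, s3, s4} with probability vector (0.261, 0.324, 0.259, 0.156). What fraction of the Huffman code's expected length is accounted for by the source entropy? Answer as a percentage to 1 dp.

Entropy H = −Σ p log₂ p ≈ 1.9555 bits.
Huffman merges: 39/250+259/1000→83/200; 261/1000+81/250→117/200; 83/200+117/200→1. L = 2 ≈ 2.0000.
Efficiency = H/L = 1.9555/2.0000 = 97.8%.

97.8%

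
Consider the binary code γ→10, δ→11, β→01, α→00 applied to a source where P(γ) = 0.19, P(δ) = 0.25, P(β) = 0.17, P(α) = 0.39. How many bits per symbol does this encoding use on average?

2 bits/symbol

L̄ = Σ pᵢ·ℓᵢ = 0.19·2 + 0.25·2 + 0.17·2 + 0.39·2 = 2 bits/symbol.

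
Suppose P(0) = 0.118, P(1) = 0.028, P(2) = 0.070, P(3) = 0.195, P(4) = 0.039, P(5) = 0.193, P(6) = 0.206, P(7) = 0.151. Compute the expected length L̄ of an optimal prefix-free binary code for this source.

2.803 bits/symbol

Repeatedly combine the two least-probable nodes; the expected code length is the sum of the merged weights.
merge 7/250 + 39/1000 → 67/1000
merge 67/1000 + 7/100 → 137/1000
merge 59/500 + 137/1000 → 51/200
merge 151/1000 + 193/1000 → 43/125
merge 39/200 + 103/500 → 401/1000
merge 51/200 + 43/125 → 599/1000
merge 401/1000 + 599/1000 → 1
L = 67/1000 + 137/1000 + 51/200 + 43/125 + 401/1000 + 599/1000 + 1 = 2803/1000 = 2.803 bits/symbol.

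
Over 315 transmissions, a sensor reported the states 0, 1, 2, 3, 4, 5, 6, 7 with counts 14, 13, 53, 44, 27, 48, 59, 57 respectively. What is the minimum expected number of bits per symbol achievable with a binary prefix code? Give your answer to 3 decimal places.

2.889 bits/symbol

Probabilities are the counts divided by 315.
Repeatedly combine the two least-probable nodes; the expected code length is the sum of the merged weights.
merge 13/315 + 2/45 → 3/35
merge 3/35 + 3/35 → 6/35
merge 44/315 + 16/105 → 92/315
merge 53/315 + 6/35 → 107/315
merge 19/105 + 59/315 → 116/315
merge 92/315 + 107/315 → 199/315
merge 116/315 + 199/315 → 1
L = 3/35 + 6/35 + 92/315 + 107/315 + 116/315 + 199/315 + 1 = 26/9 ≈ 2.889 bits/symbol.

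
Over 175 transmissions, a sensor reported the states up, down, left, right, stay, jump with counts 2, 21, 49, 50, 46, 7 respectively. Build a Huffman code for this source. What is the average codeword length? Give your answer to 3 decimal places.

Probabilities are the counts divided by 175.
Repeatedly combine the two least-probable nodes; the expected code length is the sum of the merged weights.
merge 2/175 + 1/25 → 9/175
merge 9/175 + 3/25 → 6/35
merge 6/35 + 46/175 → 76/175
merge 7/25 + 2/7 → 99/175
merge 76/175 + 99/175 → 1
L = 9/175 + 6/35 + 76/175 + 99/175 + 1 = 389/175 ≈ 2.223 bits/symbol.

2.223 bits/symbol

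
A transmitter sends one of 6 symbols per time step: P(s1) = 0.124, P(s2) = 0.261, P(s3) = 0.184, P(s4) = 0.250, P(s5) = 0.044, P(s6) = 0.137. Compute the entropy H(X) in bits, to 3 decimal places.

H = −Σ pᵢ log₂ pᵢ.
−0.124·log₂(0.124) = 0.3734
−0.261·log₂(0.261) = 0.5058
−0.184·log₂(0.184) = 0.4494
−0.250·log₂(0.250) = 0.5000
−0.044·log₂(0.044) = 0.1983
−0.137·log₂(0.137) = 0.3929
Sum ≈ 2.4198 → 2.420 bits.

2.420 bits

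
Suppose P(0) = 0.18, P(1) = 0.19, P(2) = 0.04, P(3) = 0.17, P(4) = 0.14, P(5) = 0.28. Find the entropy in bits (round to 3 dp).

H = −Σ pᵢ log₂ pᵢ.
−0.18·log₂(0.18) = 0.4453
−0.19·log₂(0.19) = 0.4552
−0.04·log₂(0.04) = 0.1858
−0.17·log₂(0.17) = 0.4346
−0.14·log₂(0.14) = 0.3971
−0.28·log₂(0.28) = 0.5142
Sum ≈ 2.4322 → 2.432 bits.

2.432 bits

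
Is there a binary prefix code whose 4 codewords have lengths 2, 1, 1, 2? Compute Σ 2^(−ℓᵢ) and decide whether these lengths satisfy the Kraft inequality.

With common denominator 2^2 = 4: Σ 2^(−ℓᵢ) = 1/4 + 2/4 + 2/4 + 1/4 = 6/4 = 1.5.
Kraft's inequality requires Σ ≤ 1; here Σ = 1.5 > 1, so no such prefix code exists.

1.5; no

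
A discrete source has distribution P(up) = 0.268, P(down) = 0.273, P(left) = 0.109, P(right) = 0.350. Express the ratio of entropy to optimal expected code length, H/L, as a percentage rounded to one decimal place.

95.0%

Entropy H = −Σ p log₂ p ≈ 1.8991 bits.
Huffman merges: 109/1000+67/250→377/1000; 273/1000+7/20→623/1000; 377/1000+623/1000→1. L = 2 ≈ 2.0000.
Efficiency = H/L = 1.8991/2.0000 = 95.0%.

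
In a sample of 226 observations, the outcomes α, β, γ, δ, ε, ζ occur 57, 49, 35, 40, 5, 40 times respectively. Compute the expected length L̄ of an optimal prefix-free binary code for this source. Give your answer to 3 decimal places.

Probabilities are the counts divided by 226.
Repeatedly combine the two least-probable nodes; the expected code length is the sum of the merged weights.
merge 5/226 + 35/226 → 20/113
merge 20/113 + 20/113 → 40/113
merge 20/113 + 49/226 → 89/226
merge 57/226 + 40/113 → 137/226
merge 89/226 + 137/226 → 1
L = 20/113 + 40/113 + 89/226 + 137/226 + 1 = 286/113 ≈ 2.531 bits/symbol.

2.531 bits/symbol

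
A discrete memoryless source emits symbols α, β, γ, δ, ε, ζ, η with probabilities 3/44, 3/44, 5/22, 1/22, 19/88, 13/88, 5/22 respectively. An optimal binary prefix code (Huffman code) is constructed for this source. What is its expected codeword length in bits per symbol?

Repeatedly combine the two least-probable nodes; the expected code length is the sum of the merged weights.
merge 1/22 + 3/44 → 5/44
merge 3/44 + 5/44 → 2/11
merge 13/88 + 2/11 → 29/88
merge 19/88 + 5/22 → 39/88
merge 5/22 + 29/88 → 49/88
merge 39/88 + 49/88 → 1
L = 5/44 + 2/11 + 29/88 + 39/88 + 49/88 + 1 = 21/8 = 2.625 bits/symbol.

2.625 bits/symbol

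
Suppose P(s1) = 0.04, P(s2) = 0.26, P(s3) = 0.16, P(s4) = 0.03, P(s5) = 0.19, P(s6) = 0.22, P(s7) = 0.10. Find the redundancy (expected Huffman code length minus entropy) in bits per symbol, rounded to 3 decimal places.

Entropy H = −Σ p log₂ p ≈ 2.5338 bits.
Huffman merges: 3/100+1/25→7/100; 7/100+1/10→17/100; 4/25+17/100→33/100; 19/100+11/50→41/100; 13/50+33/100→59/100; 41/100+59/100→1. L = 257/100 ≈ 2.5700.
L − H = 2.5700 − 2.5338 = 0.036 bits.

0.036 bits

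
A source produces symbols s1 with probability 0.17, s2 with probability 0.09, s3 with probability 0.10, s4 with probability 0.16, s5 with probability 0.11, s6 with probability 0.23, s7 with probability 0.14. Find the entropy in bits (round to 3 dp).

2.738 bits

H = −Σ pᵢ log₂ pᵢ.
−0.17·log₂(0.17) = 0.4346
−0.09·log₂(0.09) = 0.3127
−0.10·log₂(0.10) = 0.3322
−0.16·log₂(0.16) = 0.4230
−0.11·log₂(0.11) = 0.3503
−0.23·log₂(0.23) = 0.4877
−0.14·log₂(0.14) = 0.3971
Sum ≈ 2.7375 → 2.738 bits.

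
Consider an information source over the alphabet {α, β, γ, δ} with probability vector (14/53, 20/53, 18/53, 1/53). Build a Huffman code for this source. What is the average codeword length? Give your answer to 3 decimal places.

1.906 bits/symbol

Repeatedly combine the two least-probable nodes; the expected code length is the sum of the merged weights.
merge 1/53 + 14/53 → 15/53
merge 15/53 + 18/53 → 33/53
merge 20/53 + 33/53 → 1
L = 15/53 + 33/53 + 1 = 101/53 ≈ 1.906 bits/symbol.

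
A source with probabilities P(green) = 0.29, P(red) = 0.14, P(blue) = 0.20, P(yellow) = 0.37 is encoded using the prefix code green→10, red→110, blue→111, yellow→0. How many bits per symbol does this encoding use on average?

L̄ = Σ pᵢ·ℓᵢ = 0.29·2 + 0.14·3 + 0.20·3 + 0.37·1 = 1.97 bits/symbol.

1.97 bits/symbol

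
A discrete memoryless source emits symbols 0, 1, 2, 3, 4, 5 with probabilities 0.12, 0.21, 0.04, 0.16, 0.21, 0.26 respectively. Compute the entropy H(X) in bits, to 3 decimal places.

2.427 bits

H = −Σ pᵢ log₂ pᵢ.
−0.12·log₂(0.12) = 0.3671
−0.21·log₂(0.21) = 0.4728
−0.04·log₂(0.04) = 0.1858
−0.16·log₂(0.16) = 0.4230
−0.21·log₂(0.21) = 0.4728
−0.26·log₂(0.26) = 0.5053
Sum ≈ 2.4268 → 2.427 bits.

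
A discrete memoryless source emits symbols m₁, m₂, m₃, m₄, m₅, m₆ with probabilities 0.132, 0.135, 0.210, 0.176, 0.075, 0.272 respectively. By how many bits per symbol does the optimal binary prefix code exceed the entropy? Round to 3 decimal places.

0.037 bits

Entropy H = −Σ p log₂ p ≈ 2.4808 bits.
Huffman merges: 3/40+33/250→207/1000; 27/200+22/125→311/1000; 207/1000+21/100→417/1000; 34/125+311/1000→583/1000; 417/1000+583/1000→1. L = 1259/500 ≈ 2.5180.
L − H = 2.5180 − 2.4808 = 0.037 bits.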